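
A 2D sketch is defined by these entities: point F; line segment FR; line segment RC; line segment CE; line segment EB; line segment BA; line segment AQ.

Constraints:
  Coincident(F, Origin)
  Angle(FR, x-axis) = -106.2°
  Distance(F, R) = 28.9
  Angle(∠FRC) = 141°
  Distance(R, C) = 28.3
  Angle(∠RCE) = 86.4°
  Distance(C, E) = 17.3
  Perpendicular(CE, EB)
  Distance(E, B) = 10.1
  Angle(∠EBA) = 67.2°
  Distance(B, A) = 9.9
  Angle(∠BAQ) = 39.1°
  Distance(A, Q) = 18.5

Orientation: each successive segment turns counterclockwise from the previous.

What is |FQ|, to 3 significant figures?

48.7

∠EBA = 67.2° gives BA at -131° from the x-axis; with |BA| = 9.9, A = (7.44, -44.6). ∠BAQ = 39.1° gives AQ at 10.1° from the x-axis; with |AQ| = 18.5, Q = (25.7, -41.4). Then |FQ| = |Q − F| = 48.7.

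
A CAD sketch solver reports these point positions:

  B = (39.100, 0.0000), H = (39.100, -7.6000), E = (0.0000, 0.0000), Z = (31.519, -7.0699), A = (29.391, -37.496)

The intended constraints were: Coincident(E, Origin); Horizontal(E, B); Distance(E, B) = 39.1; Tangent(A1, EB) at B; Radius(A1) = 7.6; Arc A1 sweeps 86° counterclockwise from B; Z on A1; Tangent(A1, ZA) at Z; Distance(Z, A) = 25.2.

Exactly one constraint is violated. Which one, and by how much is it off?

Distance(Z, A) = 25.2 — off by 5.30.

E = (0.00, 0.00) ✓; E.y = 0.00, B.y = 0.00 ✓; |EB| = 39.10 ✓; ∠(HB, BE) = 90.00° ✓; |HB| = 7.600 ✓; bearing(H→Z) − bearing(H→B) = 86.00° ✓; |HZ| = 7.600 ✓; ∠(HZ, ZA) = 90.00° ✓; |ZA| = 30.50 ✗.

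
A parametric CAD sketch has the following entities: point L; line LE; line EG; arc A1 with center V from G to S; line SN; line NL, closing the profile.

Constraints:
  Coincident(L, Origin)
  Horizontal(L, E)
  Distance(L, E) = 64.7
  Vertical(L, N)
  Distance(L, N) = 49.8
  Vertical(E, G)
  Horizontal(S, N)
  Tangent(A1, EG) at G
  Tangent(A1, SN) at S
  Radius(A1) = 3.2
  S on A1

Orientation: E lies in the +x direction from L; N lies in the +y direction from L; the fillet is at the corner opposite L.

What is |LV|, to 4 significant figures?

77.16

L and N share the same x with |LN| = 49.8 and N on the +y side, so N = (0.000, 49.80). The virtual corner opposite L is at (64.70, 49.80). Tangency of A1 to EG means the radius VG is perpendicular to EG and A1 meets SN tangentially, so VS is at right angles to SN, with radius 3.2, so the center V sits 3.2 in from both sides at V = (61.50, 46.60). Then |LV| = |V − L| = 77.16.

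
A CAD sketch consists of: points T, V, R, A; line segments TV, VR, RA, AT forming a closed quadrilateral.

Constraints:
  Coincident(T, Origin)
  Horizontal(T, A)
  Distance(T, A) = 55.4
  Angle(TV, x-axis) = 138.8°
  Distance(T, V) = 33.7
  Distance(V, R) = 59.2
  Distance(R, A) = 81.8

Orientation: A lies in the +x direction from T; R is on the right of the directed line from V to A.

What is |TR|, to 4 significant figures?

40.62

T is at the origin; TA is horizontal with |TA| = 55.4 and A in +x, so A = (55.4, 0). TV runs at 138.8° with |TV| = 33.7, so V = (-25.36, 22.20). R is determined by |VR| = 59.2 and |RA| = 81.8 together: it lies at the intersection of circle(V, 59.2) and circle(A, 81.8). With |VA| = 83.75, the foot of the radical line on VA is 22.85 from V and the perpendicular offset is √(59.2² − 22.85²) = 54.61. Taking the right-of-VA solution: R = (-17.80, -36.52).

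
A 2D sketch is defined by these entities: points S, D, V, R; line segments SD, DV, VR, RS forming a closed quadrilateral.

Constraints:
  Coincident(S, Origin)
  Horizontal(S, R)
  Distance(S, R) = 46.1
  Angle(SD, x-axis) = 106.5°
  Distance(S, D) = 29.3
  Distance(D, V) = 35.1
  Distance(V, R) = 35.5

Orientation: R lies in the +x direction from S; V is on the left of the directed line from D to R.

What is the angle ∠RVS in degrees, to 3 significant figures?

75.0°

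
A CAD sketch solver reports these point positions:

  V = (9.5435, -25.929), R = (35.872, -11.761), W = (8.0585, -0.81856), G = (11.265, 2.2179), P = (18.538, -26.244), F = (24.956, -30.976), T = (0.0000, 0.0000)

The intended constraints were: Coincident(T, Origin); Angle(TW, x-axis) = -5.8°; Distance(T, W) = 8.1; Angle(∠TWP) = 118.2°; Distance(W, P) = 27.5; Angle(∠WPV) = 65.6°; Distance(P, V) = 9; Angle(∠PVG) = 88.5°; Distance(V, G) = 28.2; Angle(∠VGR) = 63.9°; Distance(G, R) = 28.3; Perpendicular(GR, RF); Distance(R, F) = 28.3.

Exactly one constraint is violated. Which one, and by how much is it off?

Distance(R, F) = 28.3 — off by 6.20.

T = (0.00, 0.00) ✓; TW at -5.800° ✓; |TW| = 8.100 ✓; ∠TWP = 118.2° ✓; |WP| = 27.50 ✓; ∠WPV = 65.59° ✓; |PV| = 9.000 ✓; ∠PVG = 88.51° ✓; |VG| = 28.20 ✓; ∠VGR = 63.90° ✓; |GR| = 28.30 ✓; ∠(GR, RF) = 90.00° ✓; |RF| = 22.10 ✗.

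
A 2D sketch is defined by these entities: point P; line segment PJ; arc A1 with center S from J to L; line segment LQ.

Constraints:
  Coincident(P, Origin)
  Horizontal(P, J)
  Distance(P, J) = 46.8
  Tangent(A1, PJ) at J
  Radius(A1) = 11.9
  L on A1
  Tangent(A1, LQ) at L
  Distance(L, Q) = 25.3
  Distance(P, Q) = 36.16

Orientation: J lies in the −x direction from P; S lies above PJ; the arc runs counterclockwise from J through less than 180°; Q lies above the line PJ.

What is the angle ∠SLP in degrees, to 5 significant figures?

157.89°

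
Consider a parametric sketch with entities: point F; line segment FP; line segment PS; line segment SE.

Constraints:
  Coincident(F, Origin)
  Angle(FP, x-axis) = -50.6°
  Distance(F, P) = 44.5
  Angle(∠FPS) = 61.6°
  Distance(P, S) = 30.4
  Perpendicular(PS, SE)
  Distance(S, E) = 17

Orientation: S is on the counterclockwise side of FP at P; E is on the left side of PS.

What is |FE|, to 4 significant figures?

23.99

F is at the origin; FP runs at -50.6° with length 44.5, so P = 44.5·(cos -50.6°, sin -50.6°) = (28.25, -34.39). ∠FPS = 61.6°, so PS runs at -50.6° + (180° − 61.6°) = 67.80° from the x-axis; with |PS| = 30.4, S = P + 30.4·(cos 67.80°, sin 67.80°) = (39.73, -6.240). The perpendicularity gives SE at right angles to PS; with |SE| = 17.0 on the left of PS, E = S + 17.0·(-0.9259, 0.3778) = (23.99, 0.1831). Then |FE| = |E − F| = 23.99.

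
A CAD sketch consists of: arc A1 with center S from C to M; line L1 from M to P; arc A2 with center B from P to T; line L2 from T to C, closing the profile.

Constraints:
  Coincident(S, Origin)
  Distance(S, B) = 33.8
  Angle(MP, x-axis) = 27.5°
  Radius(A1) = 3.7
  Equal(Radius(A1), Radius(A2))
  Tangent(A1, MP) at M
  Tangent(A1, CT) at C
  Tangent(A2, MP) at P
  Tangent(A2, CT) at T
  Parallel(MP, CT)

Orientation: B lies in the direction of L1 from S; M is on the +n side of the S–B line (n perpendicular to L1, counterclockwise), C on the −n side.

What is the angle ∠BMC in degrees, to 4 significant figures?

83.75°

S is at the origin and B lies 33.8 along u from S, so B = 33.8·u = (29.98, 15.61). Tangency of A1 to both parallel lines with radius 3.7 puts M and C at S ± 3.7·n: M = (-1.708, 3.282), C = (1.708, -3.282). Then cos ∠BMC = MB·MC / (|MB||MC|), giving 83.75°.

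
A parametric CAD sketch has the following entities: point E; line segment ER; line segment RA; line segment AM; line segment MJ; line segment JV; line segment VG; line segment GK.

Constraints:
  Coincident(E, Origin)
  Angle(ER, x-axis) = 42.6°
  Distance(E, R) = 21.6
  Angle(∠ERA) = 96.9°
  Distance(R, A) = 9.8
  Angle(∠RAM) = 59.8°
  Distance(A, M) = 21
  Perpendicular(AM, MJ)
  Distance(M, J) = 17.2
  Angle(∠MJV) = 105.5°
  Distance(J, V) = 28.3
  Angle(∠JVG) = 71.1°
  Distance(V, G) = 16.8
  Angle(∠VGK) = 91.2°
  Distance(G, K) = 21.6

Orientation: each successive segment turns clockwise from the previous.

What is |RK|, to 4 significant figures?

11.39

E is at the origin; ER runs at 42.6° with length 21.6, so R = (15.90, 14.62). ∠ERA = 96.9° gives RA at -40.50° from the x-axis; with |RA| = 9.8, A = (23.35, 8.256). ∠RAM = 59.8° gives AM at -160.7° from the x-axis; with |AM| = 21.0, M = (3.532, 1.315). The perpendicularity gives MJ at right angles to AM, so MJ runs at 109.3°; with |MJ| = 17.2, J = (-2.153, 17.55). ∠MJV = 105.5° gives JV at 34.80° from the x-axis; with |JV| = 28.3, V = (21.09, 33.70). ∠JVG = 71.1° gives VG at -74.10° from the x-axis; with |VG| = 16.8, G = (25.69, 17.54). ∠VGK = 91.2° gives GK at -162.9° from the x-axis; with |GK| = 21.6, K = (5.043, 11.19). Then |RK| = |K − R| = 11.39.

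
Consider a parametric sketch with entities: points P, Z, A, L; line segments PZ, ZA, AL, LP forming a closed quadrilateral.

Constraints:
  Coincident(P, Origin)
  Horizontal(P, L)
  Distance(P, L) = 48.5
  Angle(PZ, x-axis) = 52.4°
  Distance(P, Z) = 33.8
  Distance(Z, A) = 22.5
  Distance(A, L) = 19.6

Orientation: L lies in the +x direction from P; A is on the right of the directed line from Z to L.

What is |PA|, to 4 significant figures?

30.60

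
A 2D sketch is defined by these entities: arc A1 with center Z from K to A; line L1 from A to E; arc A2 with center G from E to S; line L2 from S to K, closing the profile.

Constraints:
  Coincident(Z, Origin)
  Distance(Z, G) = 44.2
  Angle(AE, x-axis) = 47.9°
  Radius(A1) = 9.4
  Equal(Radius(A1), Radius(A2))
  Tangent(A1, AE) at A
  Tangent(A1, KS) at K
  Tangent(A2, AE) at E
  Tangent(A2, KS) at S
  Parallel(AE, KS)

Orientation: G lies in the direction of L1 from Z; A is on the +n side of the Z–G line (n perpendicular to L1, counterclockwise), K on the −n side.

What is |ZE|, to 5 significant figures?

45.188

Tangency of A1 to both parallel lines with radius 9.4 puts A and K at Z ± 9.4·n: A = (-6.9746, 6.3020), K = (6.9746, -6.3020). Equal radii place E and S the same way about G: E = G + 9.4·n = (22.658, 39.097), S = G − 9.4·n = (36.607, 26.493). Then |ZE| = |E − Z| = 45.188.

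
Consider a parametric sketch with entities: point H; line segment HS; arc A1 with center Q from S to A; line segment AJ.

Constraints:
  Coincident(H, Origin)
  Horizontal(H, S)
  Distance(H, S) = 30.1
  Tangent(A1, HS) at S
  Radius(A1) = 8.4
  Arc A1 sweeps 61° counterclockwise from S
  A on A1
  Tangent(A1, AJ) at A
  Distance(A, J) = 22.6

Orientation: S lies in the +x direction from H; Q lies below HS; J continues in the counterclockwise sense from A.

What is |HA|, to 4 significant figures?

23.16

H is at the origin; H and S share the same y with |HS| = 30.1 and S on the +x side, so S = (30.10, 0.000). Tangency of A1 to HS means the radius QS is perpendicular to HS, so Q = S + (0, -8.4) = (30.10, -8.400). On A1, S sits at bearing 90° from Q; a 61° counterclockwise sweep puts A at bearing 151°, so A = Q + 8.4·(cos 151°, sin 151°) = (22.75, -4.328). Then |HA| = |A − H| = 23.16.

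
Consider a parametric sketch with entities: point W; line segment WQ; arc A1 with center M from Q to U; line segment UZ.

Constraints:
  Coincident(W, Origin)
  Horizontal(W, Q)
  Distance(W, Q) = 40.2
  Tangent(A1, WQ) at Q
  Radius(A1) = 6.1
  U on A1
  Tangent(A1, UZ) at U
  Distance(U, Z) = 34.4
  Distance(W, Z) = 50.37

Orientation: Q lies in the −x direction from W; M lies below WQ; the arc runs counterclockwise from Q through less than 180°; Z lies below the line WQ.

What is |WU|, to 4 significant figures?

46.53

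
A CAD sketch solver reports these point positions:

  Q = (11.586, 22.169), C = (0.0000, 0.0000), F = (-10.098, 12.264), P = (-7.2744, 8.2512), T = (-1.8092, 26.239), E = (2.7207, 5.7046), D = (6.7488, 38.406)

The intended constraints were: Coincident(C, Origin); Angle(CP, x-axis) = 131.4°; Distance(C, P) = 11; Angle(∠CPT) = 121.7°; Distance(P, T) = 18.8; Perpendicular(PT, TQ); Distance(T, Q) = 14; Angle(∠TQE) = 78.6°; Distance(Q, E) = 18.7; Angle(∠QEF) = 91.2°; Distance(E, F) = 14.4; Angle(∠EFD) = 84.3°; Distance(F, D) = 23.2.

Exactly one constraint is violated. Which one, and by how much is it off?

Distance(F, D) = 23.2 — off by 7.90.

C = (0.00, 0.00) ✓; CP at 131.4° ✓; |CP| = 11.00 ✓; ∠CPT = 121.7° ✓; |PT| = 18.80 ✓; ∠(PT, TQ) = 90.00° ✓; |TQ| = 14.00 ✓; ∠TQE = 78.60° ✓; |QE| = 18.70 ✓; ∠QEF = 91.20° ✓; |EF| = 14.40 ✓; ∠EFD = 84.30° ✓; |FD| = 31.10 ✗.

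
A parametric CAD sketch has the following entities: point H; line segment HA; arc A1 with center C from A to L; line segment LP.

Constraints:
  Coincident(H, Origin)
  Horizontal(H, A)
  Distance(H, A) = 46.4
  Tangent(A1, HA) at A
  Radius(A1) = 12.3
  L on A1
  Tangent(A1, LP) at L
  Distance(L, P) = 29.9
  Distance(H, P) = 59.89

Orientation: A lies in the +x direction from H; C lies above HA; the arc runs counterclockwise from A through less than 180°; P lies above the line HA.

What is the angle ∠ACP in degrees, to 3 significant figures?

170°

Checks: |CL| = 12.30 ✓; ∠(CL, LP) = 90.00° ✓; |LP| = 29.90 ✓; |HP| = 59.89 ✓.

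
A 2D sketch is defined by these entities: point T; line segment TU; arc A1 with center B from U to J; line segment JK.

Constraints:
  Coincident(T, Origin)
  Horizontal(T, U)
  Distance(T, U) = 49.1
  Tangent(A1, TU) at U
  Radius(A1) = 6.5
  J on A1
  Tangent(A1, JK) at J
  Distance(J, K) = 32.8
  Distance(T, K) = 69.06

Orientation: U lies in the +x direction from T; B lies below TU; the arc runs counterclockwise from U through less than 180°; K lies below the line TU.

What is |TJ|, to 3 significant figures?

44.2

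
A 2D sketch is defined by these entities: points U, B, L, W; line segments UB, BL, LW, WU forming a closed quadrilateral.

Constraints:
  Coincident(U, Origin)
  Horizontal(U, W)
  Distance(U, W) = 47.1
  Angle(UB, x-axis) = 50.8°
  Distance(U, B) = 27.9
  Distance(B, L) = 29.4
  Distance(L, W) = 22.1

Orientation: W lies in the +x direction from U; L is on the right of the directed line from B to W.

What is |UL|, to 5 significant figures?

26.813

Checks: |BL| = 29.40 ✓; |LW| = 22.10 ✓.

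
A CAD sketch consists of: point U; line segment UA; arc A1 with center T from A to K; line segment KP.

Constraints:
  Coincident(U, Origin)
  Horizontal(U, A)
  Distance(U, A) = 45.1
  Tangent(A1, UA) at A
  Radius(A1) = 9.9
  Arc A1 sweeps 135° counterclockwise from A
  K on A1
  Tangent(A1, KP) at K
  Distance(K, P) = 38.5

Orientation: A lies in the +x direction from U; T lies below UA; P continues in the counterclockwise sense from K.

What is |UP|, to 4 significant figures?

78.83

On A1, A sits at bearing 90° from T; a 135° counterclockwise sweep puts K at bearing 225°, so K = T + 9.9·(cos 225°, sin 225°) = (38.10, -16.90). The tangent condition forces TK to be normal to KP, so KP runs along (−sin 225°, cos 225°); with |KP| = 38.5, P = (65.32, -44.12). Then |UP| = |P − U| = 78.83.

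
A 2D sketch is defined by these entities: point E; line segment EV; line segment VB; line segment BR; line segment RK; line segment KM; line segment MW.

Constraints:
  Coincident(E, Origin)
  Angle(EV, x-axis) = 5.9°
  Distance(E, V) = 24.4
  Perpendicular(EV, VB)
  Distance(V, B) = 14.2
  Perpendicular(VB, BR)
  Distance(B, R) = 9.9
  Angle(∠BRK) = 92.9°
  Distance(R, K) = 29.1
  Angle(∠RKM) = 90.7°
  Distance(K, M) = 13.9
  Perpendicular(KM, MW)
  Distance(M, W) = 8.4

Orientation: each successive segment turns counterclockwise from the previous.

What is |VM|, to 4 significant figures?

15.93

E is at the origin; EV runs at 5.9° with length 24.4, so V = (24.27, 2.508). The perpendicularity gives VB at right angles to EV, so VB runs at 95.90°; with |VB| = 14.2, B = (22.81, 16.63). The perpendicularity gives BR at right angles to VB, so BR runs at -174.1°; with |BR| = 9.9, R = (12.96, 15.62). ∠BRK = 92.9° gives RK at -87.00° from the x-axis; with |RK| = 29.1, K = (14.49, -13.44). ∠RKM = 90.7° gives KM at 2.300° from the x-axis; with |KM| = 13.9, M = (28.38, -12.89). Then |VM| = |M − V| = 15.93.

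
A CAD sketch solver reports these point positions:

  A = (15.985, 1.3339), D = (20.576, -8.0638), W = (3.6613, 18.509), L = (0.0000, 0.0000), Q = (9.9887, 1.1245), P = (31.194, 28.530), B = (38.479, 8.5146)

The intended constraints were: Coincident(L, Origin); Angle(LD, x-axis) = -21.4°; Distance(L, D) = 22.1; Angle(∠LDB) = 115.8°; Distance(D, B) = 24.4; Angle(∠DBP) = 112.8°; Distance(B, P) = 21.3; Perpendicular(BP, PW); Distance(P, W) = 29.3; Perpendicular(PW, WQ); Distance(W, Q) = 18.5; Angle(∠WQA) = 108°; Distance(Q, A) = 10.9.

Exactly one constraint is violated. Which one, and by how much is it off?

Distance(Q, A) = 10.9 — off by 4.90.

L = (0.00, 0.00) ✓; LD at -21.40° ✓; |LD| = 22.10 ✓; ∠LDB = 115.8° ✓; |DB| = 24.40 ✓; ∠DBP = 112.8° ✓; |BP| = 21.30 ✓; ∠(BP, PW) = 90.00° ✓; |PW| = 29.30 ✓; ∠(PW, WQ) = 90.00° ✓; |WQ| = 18.50 ✓; ∠WQA = 108.0° ✓; |QA| = 6.000 ✗.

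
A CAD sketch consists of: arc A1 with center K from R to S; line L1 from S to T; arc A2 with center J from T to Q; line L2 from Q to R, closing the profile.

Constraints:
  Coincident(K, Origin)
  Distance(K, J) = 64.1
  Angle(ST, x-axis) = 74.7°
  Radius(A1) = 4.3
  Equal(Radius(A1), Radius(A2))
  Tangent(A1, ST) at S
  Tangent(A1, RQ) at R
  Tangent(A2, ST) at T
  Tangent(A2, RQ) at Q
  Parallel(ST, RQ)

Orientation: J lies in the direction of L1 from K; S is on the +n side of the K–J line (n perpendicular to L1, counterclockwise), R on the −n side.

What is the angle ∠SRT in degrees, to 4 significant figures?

82.36°

The slot axis is L1's direction at 74.7°, so u = (cos 74.7°, sin 74.7°) = (0.2639, 0.9646) and n = (−sin 74.7°, cos 74.7°) = (-0.9646, 0.2639). K is at the origin and J lies 64.1 along u from K, so J = 64.1·u = (16.91, 61.83). Tangency of A1 to both parallel lines with radius 4.3 puts S and R at K ± 4.3·n: S = (-4.148, 1.135), R = (4.148, -1.135). Equal radii place T and Q the same way about J: T = J + 4.3·n = (12.77, 62.96), Q = J − 4.3·n = (21.06, 60.69). Then cos ∠SRT = RS·RT / (|RS||RT|), giving 82.36°.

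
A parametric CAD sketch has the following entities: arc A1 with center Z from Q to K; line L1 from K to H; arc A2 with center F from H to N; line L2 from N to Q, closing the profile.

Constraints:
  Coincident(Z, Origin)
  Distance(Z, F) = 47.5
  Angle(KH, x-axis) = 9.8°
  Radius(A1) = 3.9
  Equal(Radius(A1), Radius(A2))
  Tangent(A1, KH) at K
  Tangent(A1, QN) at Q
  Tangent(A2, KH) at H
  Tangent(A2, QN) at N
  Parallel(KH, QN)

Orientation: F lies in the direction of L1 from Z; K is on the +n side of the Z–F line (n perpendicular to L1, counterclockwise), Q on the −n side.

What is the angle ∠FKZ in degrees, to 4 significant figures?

85.31°

Z is at the origin and F lies 47.5 along u from Z, so F = 47.5·u = (46.81, 8.085). Tangency of A1 to both parallel lines with radius 3.9 puts K and Q at Z ± 3.9·n: K = (-0.6638, 3.843), Q = (0.6638, -3.843). Then cos ∠FKZ = KF·KZ / (|KF||KZ|), giving 85.31°.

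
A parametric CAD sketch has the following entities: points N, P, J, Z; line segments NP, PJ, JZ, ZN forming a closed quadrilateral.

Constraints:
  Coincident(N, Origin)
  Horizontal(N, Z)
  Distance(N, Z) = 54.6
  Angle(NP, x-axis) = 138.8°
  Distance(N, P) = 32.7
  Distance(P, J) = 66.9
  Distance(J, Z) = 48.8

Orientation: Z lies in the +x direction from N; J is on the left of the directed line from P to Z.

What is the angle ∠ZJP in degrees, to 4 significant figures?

88.95°

Checks: |PJ| = 66.90 ✓; |JZ| = 48.80 ✓.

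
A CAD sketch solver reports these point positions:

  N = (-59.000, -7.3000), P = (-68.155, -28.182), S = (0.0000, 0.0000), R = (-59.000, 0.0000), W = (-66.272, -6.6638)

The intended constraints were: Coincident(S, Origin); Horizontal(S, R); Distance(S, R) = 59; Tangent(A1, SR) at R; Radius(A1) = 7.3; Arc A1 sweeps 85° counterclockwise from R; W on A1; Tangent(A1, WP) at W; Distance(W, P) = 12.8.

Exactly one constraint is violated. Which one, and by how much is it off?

Distance(W, P) = 12.8 — off by 8.80.

S = (0.00, 0.00) ✓; S.y = 0.00, R.y = 0.00 ✓; |SR| = 59.00 ✓; ∠(NR, RS) = 90.00° ✓; |NR| = 7.300 ✓; bearing(N→W) − bearing(N→R) = 85.00° ✓; |NW| = 7.300 ✓; ∠(NW, WP) = 90.00° ✓; |WP| = 21.60 ✗.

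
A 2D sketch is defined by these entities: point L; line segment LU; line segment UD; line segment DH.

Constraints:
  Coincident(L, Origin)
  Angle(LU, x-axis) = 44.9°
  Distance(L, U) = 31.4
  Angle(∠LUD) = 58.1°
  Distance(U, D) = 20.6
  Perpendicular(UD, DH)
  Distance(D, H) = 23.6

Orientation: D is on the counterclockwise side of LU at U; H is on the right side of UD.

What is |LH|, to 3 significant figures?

50.4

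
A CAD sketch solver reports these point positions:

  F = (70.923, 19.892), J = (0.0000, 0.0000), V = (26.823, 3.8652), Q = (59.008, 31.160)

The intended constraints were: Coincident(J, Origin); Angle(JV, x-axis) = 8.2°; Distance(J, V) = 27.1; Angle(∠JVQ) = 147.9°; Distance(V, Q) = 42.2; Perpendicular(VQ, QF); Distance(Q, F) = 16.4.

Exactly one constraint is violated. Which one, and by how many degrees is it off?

Perpendicular(VQ, QF) — off by 6.30°.

J = (0.00, 0.00) ✓; JV at 8.200° ✓; |JV| = 27.10 ✓; ∠JVQ = 147.9° ✓; |VQ| = 42.20 ✓; ∠(VQ, QF) = 83.70° ✗; |QF| = 16.40 ✓.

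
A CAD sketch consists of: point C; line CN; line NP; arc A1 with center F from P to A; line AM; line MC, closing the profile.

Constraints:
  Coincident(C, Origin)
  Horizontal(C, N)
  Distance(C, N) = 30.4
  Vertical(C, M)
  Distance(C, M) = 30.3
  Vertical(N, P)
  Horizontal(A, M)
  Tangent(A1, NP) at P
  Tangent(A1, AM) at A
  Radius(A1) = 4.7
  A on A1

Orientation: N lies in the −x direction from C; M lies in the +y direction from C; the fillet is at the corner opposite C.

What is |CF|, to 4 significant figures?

36.27

C is at the origin; C and N share the same y with |CN| = 30.4 and N on the −x side, so N = (-30.40, 0.000). C and M share the same x with |CM| = 30.3 and M on the +y side, so M = (0.000, 30.30). The virtual corner opposite C is at (-30.40, 30.30). A1 meets NP tangentially, so FP is at right angles to NP and A1 meets AM tangentially, so FA is at right angles to AM, with radius 4.7, so the center F sits 4.7 in from both sides at F = (-25.70, 25.60). Then |CF| = |F − C| = 36.27.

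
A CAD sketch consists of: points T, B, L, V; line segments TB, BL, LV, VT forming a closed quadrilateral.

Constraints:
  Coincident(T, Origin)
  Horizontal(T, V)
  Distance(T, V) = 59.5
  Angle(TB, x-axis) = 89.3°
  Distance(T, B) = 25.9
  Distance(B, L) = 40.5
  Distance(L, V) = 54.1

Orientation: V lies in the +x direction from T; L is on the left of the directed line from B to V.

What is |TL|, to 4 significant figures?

58.92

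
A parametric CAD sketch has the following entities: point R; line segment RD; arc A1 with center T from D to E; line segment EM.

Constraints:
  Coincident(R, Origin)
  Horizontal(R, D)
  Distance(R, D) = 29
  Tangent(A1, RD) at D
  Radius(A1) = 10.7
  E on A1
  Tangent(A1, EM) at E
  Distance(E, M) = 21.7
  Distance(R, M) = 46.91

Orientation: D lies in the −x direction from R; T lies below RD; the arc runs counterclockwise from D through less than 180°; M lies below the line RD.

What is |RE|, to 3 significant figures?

41.6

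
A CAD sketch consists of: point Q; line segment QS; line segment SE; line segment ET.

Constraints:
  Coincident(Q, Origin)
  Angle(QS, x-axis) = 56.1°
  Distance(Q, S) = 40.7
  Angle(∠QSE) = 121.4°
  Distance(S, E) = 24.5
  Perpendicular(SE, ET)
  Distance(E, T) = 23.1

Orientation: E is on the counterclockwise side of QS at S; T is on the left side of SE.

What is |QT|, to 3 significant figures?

47.2

Q is at the origin; QS runs at 56.1° with length 40.7, so S = 40.7·(cos 56.1°, sin 56.1°) = (22.7, 33.8). ∠QSE = 121.4°, so SE runs at 56.1° + (180° − 121.4°) = 115° from the x-axis; with |SE| = 24.5, E = S + 24.5·(cos 115°, sin 115°) = (12.5, 56.0). The perpendicularity gives ET at right angles to SE; with |ET| = 23.1 on the left of SE, T = E + 23.1·(-0.909, -0.418) = (-8.52, 46.4). Then |QT| = |T − Q| = 47.2.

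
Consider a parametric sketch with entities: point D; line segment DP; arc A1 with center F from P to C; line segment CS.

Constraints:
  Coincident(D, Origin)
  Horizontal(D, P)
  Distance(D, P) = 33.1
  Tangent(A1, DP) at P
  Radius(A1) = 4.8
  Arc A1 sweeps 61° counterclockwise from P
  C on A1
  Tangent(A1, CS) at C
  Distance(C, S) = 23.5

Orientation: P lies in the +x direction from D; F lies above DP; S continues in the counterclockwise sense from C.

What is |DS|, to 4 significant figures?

53.86

D is at the origin; D and P share the same y with |DP| = 33.1 and P on the +x side, so P = (33.10, 0.000). Tangency of A1 to DP means the radius FP is perpendicular to DP, so F = P + (0, 4.8) = (33.10, 4.800). On A1, P sits at bearing -90° from F; a 61° counterclockwise sweep puts C at bearing -29°, so C = F + 4.8·(cos -29°, sin -29°) = (37.30, 2.473). Tangency of A1 to CS means the radius FC is perpendicular to CS, so CS runs along (−sin -29°, cos -29°); with |CS| = 23.5, S = (48.69, 23.03). Then |DS| = |S − D| = 53.86.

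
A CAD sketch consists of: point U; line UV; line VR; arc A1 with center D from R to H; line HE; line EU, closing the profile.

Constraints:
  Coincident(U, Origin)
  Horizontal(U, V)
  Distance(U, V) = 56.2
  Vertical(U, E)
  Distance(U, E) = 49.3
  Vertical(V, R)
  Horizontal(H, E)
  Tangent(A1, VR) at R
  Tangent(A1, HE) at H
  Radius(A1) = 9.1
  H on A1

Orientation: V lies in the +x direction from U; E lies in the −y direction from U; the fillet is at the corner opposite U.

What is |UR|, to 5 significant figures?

69.098

The virtual corner opposite U is at (56.200, -49.300). A1 meets VR tangentially, so DR is at right angles to VR and the tangent condition forces DH to be normal to HE, with radius 9.1, so the center D sits 9.1 in from both sides at D = (47.100, -40.200). That places the tangent points at R = (56.200, -40.200) on VR and H = (47.100, -49.300) on HE. Then |UR| = |R − U| = 69.098.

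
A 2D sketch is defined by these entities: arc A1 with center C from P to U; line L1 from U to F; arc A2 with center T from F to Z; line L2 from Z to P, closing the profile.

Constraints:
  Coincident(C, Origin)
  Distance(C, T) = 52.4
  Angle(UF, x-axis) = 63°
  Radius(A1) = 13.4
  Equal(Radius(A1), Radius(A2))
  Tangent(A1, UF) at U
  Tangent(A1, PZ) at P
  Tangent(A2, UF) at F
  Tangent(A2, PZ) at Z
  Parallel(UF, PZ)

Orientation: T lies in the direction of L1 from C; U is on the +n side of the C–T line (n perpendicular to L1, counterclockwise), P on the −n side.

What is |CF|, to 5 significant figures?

54.086

The slot axis is L1's direction at 63.0°, so u = (cos 63.0°, sin 63.0°) = (0.45399, 0.89101) and n = (−sin 63.0°, cos 63.0°) = (-0.89101, 0.45399). C is at the origin and T lies 52.4 along u from C, so T = 52.4·u = (23.789, 46.689). Tangency of A1 to both parallel lines with radius 13.4 puts U and P at C ± 13.4·n: U = (-11.939, 6.0835), P = (11.939, -6.0835). Equal radii place F and Z the same way about T: F = T + 13.4·n = (11.850, 52.772), Z = T − 13.4·n = (35.729, 40.605). Then |CF| = |F − C| = 54.086.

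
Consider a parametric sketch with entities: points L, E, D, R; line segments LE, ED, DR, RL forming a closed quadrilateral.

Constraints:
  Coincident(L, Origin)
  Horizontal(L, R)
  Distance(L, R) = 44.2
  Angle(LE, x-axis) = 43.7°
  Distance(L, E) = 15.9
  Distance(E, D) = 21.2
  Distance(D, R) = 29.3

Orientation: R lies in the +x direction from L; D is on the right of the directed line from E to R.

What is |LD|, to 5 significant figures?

19.113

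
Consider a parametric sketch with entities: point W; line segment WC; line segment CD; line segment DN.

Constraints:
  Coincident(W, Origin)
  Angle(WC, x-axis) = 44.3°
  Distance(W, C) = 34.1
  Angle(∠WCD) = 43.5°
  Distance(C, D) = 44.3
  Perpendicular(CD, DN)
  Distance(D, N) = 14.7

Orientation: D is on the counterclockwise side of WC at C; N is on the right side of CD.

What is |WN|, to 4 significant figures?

42.89

W is at the origin; WC runs at 44.3° with length 34.1, so C = 34.1·(cos 44.3°, sin 44.3°) = (24.41, 23.82). ∠WCD = 43.5°, so CD runs at 44.3° + (180° − 43.5°) = 180.8° from the x-axis; with |CD| = 44.3, D = C + 44.3·(cos 180.8°, sin 180.8°) = (-19.89, 23.20). CD ⟂ DN; with |DN| = 14.7 on the right of CD, N = D + 14.7·(-0.01396, 0.9999) = (-20.10, 37.90). Then |WN| = |N − W| = 42.89.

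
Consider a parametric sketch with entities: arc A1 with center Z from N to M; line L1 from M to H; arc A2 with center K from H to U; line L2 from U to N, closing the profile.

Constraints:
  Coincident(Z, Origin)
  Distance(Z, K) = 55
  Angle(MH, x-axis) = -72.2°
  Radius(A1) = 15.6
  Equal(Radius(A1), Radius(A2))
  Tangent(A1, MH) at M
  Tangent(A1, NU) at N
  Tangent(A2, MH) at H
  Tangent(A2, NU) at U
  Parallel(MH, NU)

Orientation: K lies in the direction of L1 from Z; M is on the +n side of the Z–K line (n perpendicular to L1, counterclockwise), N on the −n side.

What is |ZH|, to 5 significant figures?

57.170

Tangency of A1 to both parallel lines with radius 15.6 puts M and N at Z ± 15.6·n: M = (14.853, 4.7688), N = (-14.853, -4.7688). Equal radii place H and U the same way about K: H = K + 15.6·n = (31.666, -47.598), U = K − 15.6·n = (1.9600, -57.136). Then |ZH| = |H − Z| = 57.170.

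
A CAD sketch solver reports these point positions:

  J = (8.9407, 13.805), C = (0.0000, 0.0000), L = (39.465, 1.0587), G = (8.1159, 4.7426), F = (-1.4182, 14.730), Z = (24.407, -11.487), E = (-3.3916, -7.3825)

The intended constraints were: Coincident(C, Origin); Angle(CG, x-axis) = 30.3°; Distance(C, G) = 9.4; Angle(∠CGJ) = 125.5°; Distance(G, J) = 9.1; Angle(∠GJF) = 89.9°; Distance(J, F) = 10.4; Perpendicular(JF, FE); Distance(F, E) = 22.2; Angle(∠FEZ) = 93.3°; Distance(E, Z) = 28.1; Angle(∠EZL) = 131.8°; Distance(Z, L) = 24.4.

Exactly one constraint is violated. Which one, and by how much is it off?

Distance(Z, L) = 24.4 — off by 4.80.

C = (0.00, 0.00) ✓; CG at 30.30° ✓; |CG| = 9.400 ✓; ∠CGJ = 125.5° ✓; |GJ| = 9.100 ✓; ∠GJF = 89.90° ✓; |JF| = 10.40 ✓; ∠(JF, FE) = 90.00° ✓; |FE| = 22.20 ✓; ∠FEZ = 93.30° ✓; |EZ| = 28.10 ✓; ∠EZL = 131.8° ✓; |ZL| = 19.60 ✗.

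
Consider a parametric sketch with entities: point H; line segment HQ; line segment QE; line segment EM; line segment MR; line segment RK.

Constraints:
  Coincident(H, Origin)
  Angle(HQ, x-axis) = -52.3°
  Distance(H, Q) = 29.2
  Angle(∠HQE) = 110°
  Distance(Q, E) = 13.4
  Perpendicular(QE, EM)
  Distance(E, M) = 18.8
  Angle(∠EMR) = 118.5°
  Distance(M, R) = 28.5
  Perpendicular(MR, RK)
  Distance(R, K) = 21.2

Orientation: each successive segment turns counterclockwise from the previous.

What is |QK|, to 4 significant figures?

25.75

H is at the origin; HQ runs at -52.3° with length 29.2, so Q = (17.86, -23.10). ∠HQE = 110.0° gives QE at 17.70° from the x-axis; with |QE| = 13.4, E = (30.62, -19.03). QE ⟂ EM, so EM runs at 107.7°; with |EM| = 18.8, M = (24.91, -1.120). ∠EMR = 118.5° gives MR at 169.2° from the x-axis; with |MR| = 28.5, R = (-3.089, 4.221). MR ⟂ RK, so RK runs at -100.8°; with |RK| = 21.2, K = (-7.061, -16.60). Then |QK| = |K − Q| = 25.75.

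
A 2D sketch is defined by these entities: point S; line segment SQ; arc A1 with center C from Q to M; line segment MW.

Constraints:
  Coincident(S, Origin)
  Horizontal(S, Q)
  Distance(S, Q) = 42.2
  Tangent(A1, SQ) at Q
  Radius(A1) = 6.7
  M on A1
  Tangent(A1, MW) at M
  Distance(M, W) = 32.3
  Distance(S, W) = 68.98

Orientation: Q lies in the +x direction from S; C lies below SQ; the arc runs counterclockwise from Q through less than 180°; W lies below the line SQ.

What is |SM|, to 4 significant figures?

39.02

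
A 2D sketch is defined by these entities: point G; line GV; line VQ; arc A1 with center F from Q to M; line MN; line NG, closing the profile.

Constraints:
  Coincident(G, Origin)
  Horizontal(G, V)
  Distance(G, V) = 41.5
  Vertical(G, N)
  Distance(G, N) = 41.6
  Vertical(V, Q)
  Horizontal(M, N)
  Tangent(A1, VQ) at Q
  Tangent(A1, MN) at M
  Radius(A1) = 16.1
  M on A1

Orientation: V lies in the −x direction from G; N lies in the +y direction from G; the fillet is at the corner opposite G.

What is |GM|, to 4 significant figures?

48.74

The virtual corner opposite G is at (-41.50, 41.60). Since A1 is tangent to VQ there, FQ ⟂ VQ and A1 meets MN tangentially, so FM is at right angles to MN, with radius 16.1, so the center F sits 16.1 in from both sides at F = (-25.40, 25.50). That places the tangent points at Q = (-41.50, 25.50) on VQ and M = (-25.40, 41.60) on MN. Then |GM| = |M − G| = 48.74.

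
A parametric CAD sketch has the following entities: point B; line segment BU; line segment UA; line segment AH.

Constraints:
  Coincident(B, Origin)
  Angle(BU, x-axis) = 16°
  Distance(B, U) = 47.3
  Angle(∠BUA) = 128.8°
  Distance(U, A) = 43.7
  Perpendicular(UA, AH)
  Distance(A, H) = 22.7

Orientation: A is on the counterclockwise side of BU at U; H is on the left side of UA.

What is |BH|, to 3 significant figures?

74.7

B is at the origin; BU runs at 16.0° with length 47.3, so U = 47.3·(cos 16.0°, sin 16.0°) = (45.5, 13.0). ∠BUA = 128.8°, so UA runs at 16.0° + (180° − 128.8°) = 67.2° from the x-axis; with |UA| = 43.7, A = U + 43.7·(cos 67.2°, sin 67.2°) = (62.4, 53.3). UA ⟂ AH; with |AH| = 22.7 on the left of UA, H = A + 22.7·(-0.922, 0.388) = (41.5, 62.1). Then |BH| = |H − B| = 74.7.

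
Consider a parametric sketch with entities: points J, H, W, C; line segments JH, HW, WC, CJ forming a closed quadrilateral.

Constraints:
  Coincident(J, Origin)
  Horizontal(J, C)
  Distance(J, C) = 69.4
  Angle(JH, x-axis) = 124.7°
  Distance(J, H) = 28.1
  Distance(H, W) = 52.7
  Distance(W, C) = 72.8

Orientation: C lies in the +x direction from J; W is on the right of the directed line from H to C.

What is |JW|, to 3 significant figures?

26.6

J is at the origin; JC is horizontal with |JC| = 69.4 and C in +x, so C = (69.4, 0). JH runs at 124.7° with |JH| = 28.1, so H = (-16.0, 23.1). W is determined by |HW| = 52.7 and |WC| = 72.8 together: it lies at the intersection of circle(H, 52.7) and circle(C, 72.8). With |HC| = 88.5, the foot of the radical line on HC is 30.0 from H and the perpendicular offset is √(52.7² − 30.0²) = 43.3. Taking the right-of-HC solution: W = (1.62, -26.6).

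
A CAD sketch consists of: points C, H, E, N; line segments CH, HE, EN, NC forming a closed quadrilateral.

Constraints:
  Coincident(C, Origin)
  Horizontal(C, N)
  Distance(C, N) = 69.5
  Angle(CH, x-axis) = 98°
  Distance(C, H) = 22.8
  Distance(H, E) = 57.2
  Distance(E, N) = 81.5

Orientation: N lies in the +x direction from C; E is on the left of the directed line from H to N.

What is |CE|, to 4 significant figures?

75.82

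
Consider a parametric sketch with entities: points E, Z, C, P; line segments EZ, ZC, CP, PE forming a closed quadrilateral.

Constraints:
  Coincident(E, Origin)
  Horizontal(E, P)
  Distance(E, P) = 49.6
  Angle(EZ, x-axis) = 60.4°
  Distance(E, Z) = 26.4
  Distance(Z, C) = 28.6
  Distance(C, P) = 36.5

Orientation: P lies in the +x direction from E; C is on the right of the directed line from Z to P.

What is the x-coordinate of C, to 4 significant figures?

13.54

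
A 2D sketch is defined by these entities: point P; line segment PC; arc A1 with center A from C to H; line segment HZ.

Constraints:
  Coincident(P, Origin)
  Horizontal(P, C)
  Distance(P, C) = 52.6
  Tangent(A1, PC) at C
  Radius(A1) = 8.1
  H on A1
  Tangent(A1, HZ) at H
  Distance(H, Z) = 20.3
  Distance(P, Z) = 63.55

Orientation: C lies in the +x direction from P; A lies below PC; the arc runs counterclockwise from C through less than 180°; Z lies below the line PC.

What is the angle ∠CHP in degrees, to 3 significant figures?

104°

P is at the origin; P and C share the same y with |PC| = 52.6 and C on the +x side, so C = (52.6, 0.00). The tangent condition forces AC to be normal to PC, so A = C + (0, -8.1) = (52.6, -8.10). Since AH ⟂ HZ (tangency), |AZ| = √(8.1² + 20.3²) = 21.9 regardless of where H sits on A1. So Z lies on both circle(P, 63.55) and circle(A, 21.9); the below-PC intersection is Z = (56.2, -29.7). H is the foot of the tangent from Z: H = (45.7, -12.3).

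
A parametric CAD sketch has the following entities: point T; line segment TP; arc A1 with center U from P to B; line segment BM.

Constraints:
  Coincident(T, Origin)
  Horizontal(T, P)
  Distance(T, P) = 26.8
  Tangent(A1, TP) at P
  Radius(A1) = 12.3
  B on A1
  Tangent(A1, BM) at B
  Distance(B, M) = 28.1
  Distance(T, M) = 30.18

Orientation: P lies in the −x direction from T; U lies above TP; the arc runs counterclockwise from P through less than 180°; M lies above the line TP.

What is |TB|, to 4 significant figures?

17.31

Checks: |UB| = 12.30 ✓; ∠(UB, BM) = 90.00° ✓; |BM| = 28.10 ✓; |TM| = 30.18 ✓.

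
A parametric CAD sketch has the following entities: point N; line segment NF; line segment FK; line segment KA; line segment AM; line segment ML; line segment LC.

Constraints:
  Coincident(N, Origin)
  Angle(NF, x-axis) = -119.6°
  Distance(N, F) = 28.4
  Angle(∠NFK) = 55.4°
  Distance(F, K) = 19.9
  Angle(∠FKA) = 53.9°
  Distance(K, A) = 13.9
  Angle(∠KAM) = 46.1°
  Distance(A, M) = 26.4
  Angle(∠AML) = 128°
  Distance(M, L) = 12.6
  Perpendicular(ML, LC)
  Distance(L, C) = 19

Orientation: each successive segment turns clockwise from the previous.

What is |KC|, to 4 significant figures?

15.03

N is at the origin; NF runs at -119.6° with length 28.4, so F = (-14.03, -24.69). ∠NFK = 55.4° gives FK at 115.8° from the x-axis; with |FK| = 19.9, K = (-22.69, -6.777). ∠FKA = 53.9° gives KA at -10.30° from the x-axis; with |KA| = 13.9, A = (-9.013, -9.263). ∠KAM = 46.1° gives AM at -144.2° from the x-axis; with |AM| = 26.4, M = (-30.43, -24.71). ∠AML = 128.0° gives ML at 163.8° from the x-axis; with |ML| = 12.6, L = (-42.52, -21.19). ML is perpendicular to LC, so LC runs at 73.80°; with |LC| = 19.0, C = (-37.22, -2.945). Then |KC| = |C − K| = 15.03.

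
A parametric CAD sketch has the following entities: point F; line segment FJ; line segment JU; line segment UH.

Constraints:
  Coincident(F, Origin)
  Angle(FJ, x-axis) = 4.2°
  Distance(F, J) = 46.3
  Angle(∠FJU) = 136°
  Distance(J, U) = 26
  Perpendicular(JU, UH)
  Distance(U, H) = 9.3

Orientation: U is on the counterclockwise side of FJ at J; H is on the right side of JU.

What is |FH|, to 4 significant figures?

72.36

∠FJU = 136.0°, so JU runs at 4.2° + (180° − 136.0°) = 48.20° from the x-axis; with |JU| = 26.0, U = J + 26.0·(cos 48.20°, sin 48.20°) = (63.51, 22.77). JU ⟂ UH; with |UH| = 9.3 on the right of JU, H = U + 9.3·(0.7455, -0.6665) = (70.44, 16.57). Then |FH| = |H − F| = 72.36.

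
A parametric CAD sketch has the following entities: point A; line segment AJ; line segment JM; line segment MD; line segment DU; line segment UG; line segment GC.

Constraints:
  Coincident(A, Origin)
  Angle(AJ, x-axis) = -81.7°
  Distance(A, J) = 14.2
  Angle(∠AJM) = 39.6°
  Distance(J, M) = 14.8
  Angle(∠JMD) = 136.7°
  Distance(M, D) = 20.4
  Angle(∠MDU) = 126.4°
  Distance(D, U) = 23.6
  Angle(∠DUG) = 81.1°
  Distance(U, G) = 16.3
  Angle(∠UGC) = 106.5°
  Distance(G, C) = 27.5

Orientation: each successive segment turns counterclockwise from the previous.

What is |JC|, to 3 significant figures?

12.1

∠DUG = 81.1° gives UG at -106° from the x-axis; with |UG| = 16.3, G = (-20.4, 12.6). ∠UGC = 106.5° gives GC at -32.0° from the x-axis; with |GC| = 27.5, C = (2.97, -1.98). Then |JC| = |C − J| = 12.1.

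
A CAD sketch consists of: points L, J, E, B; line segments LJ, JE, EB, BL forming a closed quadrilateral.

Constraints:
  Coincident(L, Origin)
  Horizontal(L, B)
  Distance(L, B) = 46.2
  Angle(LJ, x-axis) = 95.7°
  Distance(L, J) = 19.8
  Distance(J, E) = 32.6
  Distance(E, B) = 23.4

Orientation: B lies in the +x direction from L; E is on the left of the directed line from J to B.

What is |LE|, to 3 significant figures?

35.2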